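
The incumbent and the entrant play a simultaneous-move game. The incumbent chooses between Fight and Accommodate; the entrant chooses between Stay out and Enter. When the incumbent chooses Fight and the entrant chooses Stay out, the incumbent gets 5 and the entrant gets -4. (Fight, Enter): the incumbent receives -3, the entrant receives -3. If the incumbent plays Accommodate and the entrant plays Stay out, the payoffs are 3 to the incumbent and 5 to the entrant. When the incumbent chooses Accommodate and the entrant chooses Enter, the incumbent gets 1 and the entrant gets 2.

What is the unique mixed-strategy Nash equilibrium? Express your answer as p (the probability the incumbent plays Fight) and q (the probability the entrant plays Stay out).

p = 3/4, q = 2/3

The incumbent's mix must leave the entrant indifferent between Stay out and Enter.
  the entrant's payoff from Stay out: p·(-4) + (1−p)·5 = -9p + 5
  the entrant's payoff from Enter: p·(-3) + (1−p)·2 = -5p + 2
  -9p + 5 = -5p + 2  ⇒  -4p = -3  ⇒  p = 3/4.
For the incumbent to be willing to mix, the incumbent must be indifferent between Fight and Accommodate, which pins down the entrant's mix.
  the incumbent's expected payoff from Fight: q·5 + (1−q)·(-3) = 8q - 3
  the incumbent's expected payoff from Accommodate: q·3 + (1−q)·1 = 2q + 1
  8q - 3 = 2q + 1  ⇒  6q = 4  ⇒  q = 2/3.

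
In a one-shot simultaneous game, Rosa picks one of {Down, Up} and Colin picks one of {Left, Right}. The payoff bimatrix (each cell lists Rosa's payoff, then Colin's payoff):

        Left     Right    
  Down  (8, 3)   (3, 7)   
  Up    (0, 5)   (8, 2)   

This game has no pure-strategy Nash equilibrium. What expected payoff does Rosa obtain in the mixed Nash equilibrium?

For Rosa to be willing to mix, Rosa must be indifferent between Down and Up, which pins down Colin's mix.
  Rosa's payoff from Down: q·8 + (1−q)·3 = 5q + 3
  Rosa's payoff from Up: q·0 + (1−q)·8 = -8q + 8
  5q + 3 = -8q + 8  ⇒  13q = 5  ⇒  q = 5/13.
At equilibrium Rosa is indifferent across rows, so Rosa's payoff equals the payoff from Down: (5/13)·8 + (8/13)·3 = 64/13.

64/13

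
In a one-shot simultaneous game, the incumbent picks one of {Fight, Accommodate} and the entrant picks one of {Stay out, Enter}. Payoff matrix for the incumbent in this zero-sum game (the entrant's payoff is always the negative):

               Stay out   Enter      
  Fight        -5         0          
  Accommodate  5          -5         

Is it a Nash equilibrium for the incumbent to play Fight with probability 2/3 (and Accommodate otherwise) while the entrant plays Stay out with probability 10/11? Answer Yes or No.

Given the entrant's mix q = 10/11, the incumbent's payoff from Fight is -50/11 but from Accommodate is 45/11. The incumbent strictly prefers Accommodate, so the incumbent would not mix.
So the proposed profile is not a Nash equilibrium.

No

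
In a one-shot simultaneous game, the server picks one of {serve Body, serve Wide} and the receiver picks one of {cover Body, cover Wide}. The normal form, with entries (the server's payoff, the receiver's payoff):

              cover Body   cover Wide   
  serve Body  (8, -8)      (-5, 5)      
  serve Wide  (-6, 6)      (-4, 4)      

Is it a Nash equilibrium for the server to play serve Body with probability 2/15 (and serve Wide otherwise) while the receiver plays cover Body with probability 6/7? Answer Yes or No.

Given the receiver's mix q = 6/7, the server's payoff from serve Body is 43/7 but from serve Wide is -40/7. The server strictly prefers serve Body, so the server would not mix.
So the proposed profile is not a Nash equilibrium.

No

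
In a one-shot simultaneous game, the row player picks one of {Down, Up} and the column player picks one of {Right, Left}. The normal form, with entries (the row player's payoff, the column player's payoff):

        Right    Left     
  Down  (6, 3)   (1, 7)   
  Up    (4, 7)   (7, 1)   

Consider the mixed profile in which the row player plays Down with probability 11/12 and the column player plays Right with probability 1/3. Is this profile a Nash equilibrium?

No

Given the row player's mix p = 11/12, the column player's payoff from Right is 10/3 but from Left is 13/2. The column player strictly prefers Left, so the column player would not mix.
So the proposed profile is not a Nash equilibrium.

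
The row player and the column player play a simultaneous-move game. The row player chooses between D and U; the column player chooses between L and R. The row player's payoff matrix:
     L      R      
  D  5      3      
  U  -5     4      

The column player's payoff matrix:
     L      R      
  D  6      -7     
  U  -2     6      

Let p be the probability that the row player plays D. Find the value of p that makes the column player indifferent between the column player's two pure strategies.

In a mixed equilibrium the column player is indifferent between L and R; this condition fixes p.
  the column player's payoff from L: p·6 + (1−p)·(-2) = 8p - 2
  the column player's payoff from R: p·(-7) + (1−p)·6 = -13p + 6
  8p - 2 = -13p + 6  ⇒  21p = 8  ⇒  p = 8/21.

p = 8/21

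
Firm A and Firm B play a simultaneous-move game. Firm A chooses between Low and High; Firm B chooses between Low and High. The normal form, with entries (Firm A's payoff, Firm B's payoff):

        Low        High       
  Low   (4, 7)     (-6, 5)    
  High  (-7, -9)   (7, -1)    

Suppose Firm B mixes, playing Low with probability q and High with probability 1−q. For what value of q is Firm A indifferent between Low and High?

For Firm A to be willing to mix, Firm A must be indifferent between Low and High, which pins down Firm B's mix.
  Firm A's payoff to Low: q·4 + (1−q)·(-6) = 10q - 6
  Firm A's payoff to High: q·(-7) + (1−q)·7 = -14q + 7
  10q - 6 = -14q + 7  ⇒  24q = 13  ⇒  q = 13/24.

q = 13/24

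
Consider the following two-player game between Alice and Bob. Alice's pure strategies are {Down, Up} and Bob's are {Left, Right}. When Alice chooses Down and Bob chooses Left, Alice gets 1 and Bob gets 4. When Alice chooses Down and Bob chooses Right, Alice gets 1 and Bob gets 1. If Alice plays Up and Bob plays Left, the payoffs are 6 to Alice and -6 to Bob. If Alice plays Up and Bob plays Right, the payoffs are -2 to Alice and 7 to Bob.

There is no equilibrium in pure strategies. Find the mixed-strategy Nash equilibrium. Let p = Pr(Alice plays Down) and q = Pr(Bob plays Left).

Alice's mix must leave Bob indifferent between Left and Right.
  Bob's payoff to Left: p·4 + (1−p)·(-6) = 10p - 6
  Bob's payoff to Right: p·1 + (1−p)·7 = -6p + 7
  10p - 6 = -6p + 7  ⇒  16p = 13  ⇒  p = 13/16.
For Alice to be willing to mix, Alice must be indifferent between Down and Up, which pins down Bob's mix.
  Alice's payoff from Down: q·1 + (1−q)·1 = 1
  Alice's payoff from Up: q·6 + (1−q)·(-2) = 8q - 2
  1 = 8q - 2  ⇒  -8q = -3  ⇒  q = 3/8.

p = 13/16, q = 3/8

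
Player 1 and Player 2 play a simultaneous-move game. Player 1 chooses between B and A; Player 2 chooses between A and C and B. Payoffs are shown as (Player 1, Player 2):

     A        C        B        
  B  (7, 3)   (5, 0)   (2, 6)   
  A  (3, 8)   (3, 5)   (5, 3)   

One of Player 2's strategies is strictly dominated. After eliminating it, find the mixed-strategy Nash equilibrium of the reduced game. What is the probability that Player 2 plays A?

Player 2's strategy C is strictly dominated by A: 3 > 0 and 8 > 5. Eliminate C.
Set Player 1's expected payoff from B equal to that from A:
  Player 1's payoff to B: q·7 + (1−q)·2 = 5q + 2
  Player 1's payoff to A: q·3 + (1−q)·5 = -2q + 5
  5q + 2 = -2q + 5  ⇒  7q = 3  ⇒  q = 3/7.

q = 3/7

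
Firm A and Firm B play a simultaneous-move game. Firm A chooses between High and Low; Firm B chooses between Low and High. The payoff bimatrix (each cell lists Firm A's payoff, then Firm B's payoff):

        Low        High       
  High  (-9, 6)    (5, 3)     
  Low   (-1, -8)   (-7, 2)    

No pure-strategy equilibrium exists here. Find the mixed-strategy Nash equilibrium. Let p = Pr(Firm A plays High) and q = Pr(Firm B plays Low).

p = 10/13, q = 3/5

Firm A's mix must leave Firm B indifferent between Low and High.
  Firm B's expected payoff from Low: p·6 + (1−p)·(-8) = 14p - 8
  Firm B's expected payoff from High: p·3 + (1−p)·2 = p + 2
  14p - 8 = p + 2  ⇒  13p = 10  ⇒  p = 10/13.
Firm A's indifference between High and Low determines Firm B's mixing probability q:
  Firm A's payoff to High: q·(-9) + (1−q)·5 = -14q + 5
  Firm A's payoff to Low: q·(-1) + (1−q)·(-7) = 6q - 7
  -14q + 5 = 6q - 7  ⇒  -20q = -12  ⇒  q = 3/5.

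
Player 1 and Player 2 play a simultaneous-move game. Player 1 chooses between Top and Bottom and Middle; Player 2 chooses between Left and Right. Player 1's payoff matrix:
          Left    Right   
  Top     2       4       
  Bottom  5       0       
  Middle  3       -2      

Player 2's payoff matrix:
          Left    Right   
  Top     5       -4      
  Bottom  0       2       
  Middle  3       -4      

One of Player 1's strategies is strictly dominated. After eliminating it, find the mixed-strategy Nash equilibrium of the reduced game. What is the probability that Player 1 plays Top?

Player 1's strategy Middle is strictly dominated by Bottom: 5 > 3 and 0 > -2. Eliminate Middle.
Player 1's mix must leave Player 2 indifferent between Left and Right.
  Player 2's payoff to Left: p·5 + (1−p)·0 = 5p
  Player 2's payoff to Right: p·(-4) + (1−p)·2 = -6p + 2
  5p = -6p + 2  ⇒  11p = 2  ⇒  p = 2/11.

p = 2/11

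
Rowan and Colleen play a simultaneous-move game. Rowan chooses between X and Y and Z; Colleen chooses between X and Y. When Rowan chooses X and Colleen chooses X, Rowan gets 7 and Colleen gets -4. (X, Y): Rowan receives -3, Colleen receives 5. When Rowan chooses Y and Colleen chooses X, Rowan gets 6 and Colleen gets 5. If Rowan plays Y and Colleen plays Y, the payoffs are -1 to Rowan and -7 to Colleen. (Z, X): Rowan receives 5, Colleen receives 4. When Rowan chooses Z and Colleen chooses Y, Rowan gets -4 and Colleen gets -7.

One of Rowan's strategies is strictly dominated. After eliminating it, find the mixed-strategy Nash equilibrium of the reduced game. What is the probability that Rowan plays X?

p = 4/7

Rowan's strategy Z is strictly dominated by X: 7 > 5 and -3 > -4. Eliminate Z.
Set Colleen's expected payoff from X equal to that from Y:
  Colleen's payoff to X: p·(-4) + (1−p)·5 = -9p + 5
  Colleen's payoff to Y: p·5 + (1−p)·(-7) = 12p - 7
  -9p + 5 = 12p - 7  ⇒  -21p = -12  ⇒  p = 4/7.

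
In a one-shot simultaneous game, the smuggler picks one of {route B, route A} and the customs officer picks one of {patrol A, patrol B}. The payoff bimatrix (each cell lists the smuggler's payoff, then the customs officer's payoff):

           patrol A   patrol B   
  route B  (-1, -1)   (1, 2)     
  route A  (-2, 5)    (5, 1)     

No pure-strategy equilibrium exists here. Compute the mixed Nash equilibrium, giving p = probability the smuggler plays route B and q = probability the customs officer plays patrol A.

p = 4/7, q = 4/5

The customs officer's indifference between patrol A and patrol B determines the smuggler's mixing probability p:
  the customs officer's payoff from patrol A: p·(-1) + (1−p)·5 = -6p + 5
  the customs officer's payoff from patrol B: p·2 + (1−p)·1 = p + 1
  -6p + 5 = p + 1  ⇒  -7p = -4  ⇒  p = 4/7.
The smuggler's indifference between route B and route A determines the customs officer's mixing probability q:
  the smuggler's expected payoff from route B: q·(-1) + (1−q)·1 = -2q + 1
  the smuggler's expected payoff from route A: q·(-2) + (1−q)·5 = -7q + 5
  -2q + 1 = -7q + 5  ⇒  5q = 4  ⇒  q = 4/5.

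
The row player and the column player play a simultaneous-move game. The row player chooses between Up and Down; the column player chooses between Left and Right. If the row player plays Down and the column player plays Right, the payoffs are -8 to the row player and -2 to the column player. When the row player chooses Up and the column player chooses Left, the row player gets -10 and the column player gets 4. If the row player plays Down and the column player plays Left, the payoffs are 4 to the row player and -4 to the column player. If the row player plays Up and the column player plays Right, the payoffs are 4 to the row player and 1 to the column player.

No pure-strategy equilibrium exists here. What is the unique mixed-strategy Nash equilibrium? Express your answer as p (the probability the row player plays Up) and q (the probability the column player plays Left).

The row player's mix must leave the column player indifferent between Left and Right.
  the column player's expected payoff from Left: p·4 + (1−p)·(-4) = 8p - 4
  the column player's expected payoff from Right: p·1 + (1−p)·(-2) = 3p - 2
  8p - 4 = 3p - 2  ⇒  5p = 2  ⇒  p = 2/5.
In a mixed equilibrium the row player is indifferent between Up and Down; this condition fixes q.
  the row player's expected payoff from Up: q·(-10) + (1−q)·4 = -14q + 4
  the row player's expected payoff from Down: q·4 + (1−q)·(-8) = 12q - 8
  -14q + 4 = 12q - 8  ⇒  -26q = -12  ⇒  q = 6/13.

p = 2/5, q = 6/13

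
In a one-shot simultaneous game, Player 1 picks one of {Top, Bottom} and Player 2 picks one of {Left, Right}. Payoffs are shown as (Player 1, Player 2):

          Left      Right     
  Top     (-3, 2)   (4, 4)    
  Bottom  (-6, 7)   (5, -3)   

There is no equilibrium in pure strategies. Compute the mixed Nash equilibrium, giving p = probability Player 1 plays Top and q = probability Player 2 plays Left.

Player 2's indifference between Left and Right determines Player 1's mixing probability p:
  Player 2's payoff from Left: p·2 + (1−p)·7 = -5p + 7
  Player 2's payoff from Right: p·4 + (1−p)·(-3) = 7p - 3
  -5p + 7 = 7p - 3  ⇒  -12p = -10  ⇒  p = 5/6.
In a mixed equilibrium Player 1 is indifferent between Top and Bottom; this condition fixes q.
  Player 1's payoff to Top: q·(-3) + (1−q)·4 = -7q + 4
  Player 1's payoff to Bottom: q·(-6) + (1−q)·5 = -11q + 5
  -7q + 4 = -11q + 5  ⇒  4q = 1  ⇒  q = 1/4.

p = 5/6, q = 1/4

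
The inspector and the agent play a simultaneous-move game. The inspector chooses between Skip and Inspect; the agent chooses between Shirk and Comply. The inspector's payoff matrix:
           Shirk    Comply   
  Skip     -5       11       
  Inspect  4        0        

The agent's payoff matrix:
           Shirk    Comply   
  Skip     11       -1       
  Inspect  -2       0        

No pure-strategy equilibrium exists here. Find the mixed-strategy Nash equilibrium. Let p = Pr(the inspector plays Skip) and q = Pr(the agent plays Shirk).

p = 1/7, q = 11/20

For the agent to be willing to mix, the agent must be indifferent between Shirk and Comply, which pins down the inspector's mix.
  the agent's expected payoff from Shirk: p·11 + (1−p)·(-2) = 13p - 2
  the agent's expected payoff from Comply: p·(-1) + (1−p)·0 = -p
  13p - 2 = -p  ⇒  14p = 2  ⇒  p = 1/7.
In a mixed equilibrium the inspector is indifferent between Skip and Inspect; this condition fixes q.
  the inspector's expected payoff from Skip: q·(-5) + (1−q)·11 = -16q + 11
  the inspector's expected payoff from Inspect: q·4 + (1−q)·0 = 4q
  -16q + 11 = 4q  ⇒  -20q = -11  ⇒  q = 11/20.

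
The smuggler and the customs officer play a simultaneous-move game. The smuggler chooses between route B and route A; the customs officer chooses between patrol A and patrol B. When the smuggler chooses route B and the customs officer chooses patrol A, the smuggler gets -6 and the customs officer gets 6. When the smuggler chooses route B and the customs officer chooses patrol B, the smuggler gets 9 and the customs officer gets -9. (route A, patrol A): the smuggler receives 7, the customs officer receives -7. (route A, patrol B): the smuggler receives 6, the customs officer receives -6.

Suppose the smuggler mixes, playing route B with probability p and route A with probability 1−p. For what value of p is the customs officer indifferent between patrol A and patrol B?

In a mixed equilibrium the customs officer is indifferent between patrol A and patrol B; this condition fixes p.
  the customs officer's expected payoff from patrol A: p·6 + (1−p)·(-7) = 13p - 7
  the customs officer's expected payoff from patrol B: p·(-9) + (1−p)·(-6) = -3p - 6
  13p - 7 = -3p - 6  ⇒  16p = 1  ⇒  p = 1/16.

p = 1/16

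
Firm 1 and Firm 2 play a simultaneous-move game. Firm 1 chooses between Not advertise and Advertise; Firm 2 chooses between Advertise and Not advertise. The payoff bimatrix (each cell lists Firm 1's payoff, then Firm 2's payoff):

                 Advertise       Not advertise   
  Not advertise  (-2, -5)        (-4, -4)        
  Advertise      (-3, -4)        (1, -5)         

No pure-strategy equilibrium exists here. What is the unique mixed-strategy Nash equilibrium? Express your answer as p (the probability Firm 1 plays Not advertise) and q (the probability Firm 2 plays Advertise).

In a mixed equilibrium Firm 2 is indifferent between Advertise and Not advertise; this condition fixes p.
  Firm 2's expected payoff from Advertise: p·(-5) + (1−p)·(-4) = -p - 4
  Firm 2's expected payoff from Not advertise: p·(-4) + (1−p)·(-5) = p - 5
  -p - 4 = p - 5  ⇒  -2p = -1  ⇒  p = 1/2.
Set Firm 1's expected payoff from Not advertise equal to that from Advertise:
  Firm 1's payoff from Not advertise: q·(-2) + (1−q)·(-4) = 2q - 4
  Firm 1's payoff from Advertise: q·(-3) + (1−q)·1 = -4q + 1
  2q - 4 = -4q + 1  ⇒  6q = 5  ⇒  q = 5/6.

p = 1/2, q = 5/6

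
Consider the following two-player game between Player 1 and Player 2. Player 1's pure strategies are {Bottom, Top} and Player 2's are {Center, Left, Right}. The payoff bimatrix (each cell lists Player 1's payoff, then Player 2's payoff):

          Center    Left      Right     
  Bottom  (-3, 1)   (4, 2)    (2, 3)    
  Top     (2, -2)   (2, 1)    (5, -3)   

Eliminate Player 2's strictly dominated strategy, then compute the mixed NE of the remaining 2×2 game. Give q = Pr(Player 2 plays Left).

Player 2's strategy Center is strictly dominated by Left: 2 > 1 and 1 > -2. Eliminate Center.
Player 1's indifference between Bottom and Top determines Player 2's mixing probability q:
  Player 1's payoff from Bottom: q·4 + (1−q)·2 = 2q + 2
  Player 1's payoff from Top: q·2 + (1−q)·5 = -3q + 5
  2q + 2 = -3q + 5  ⇒  5q = 3  ⇒  q = 3/5.

q = 3/5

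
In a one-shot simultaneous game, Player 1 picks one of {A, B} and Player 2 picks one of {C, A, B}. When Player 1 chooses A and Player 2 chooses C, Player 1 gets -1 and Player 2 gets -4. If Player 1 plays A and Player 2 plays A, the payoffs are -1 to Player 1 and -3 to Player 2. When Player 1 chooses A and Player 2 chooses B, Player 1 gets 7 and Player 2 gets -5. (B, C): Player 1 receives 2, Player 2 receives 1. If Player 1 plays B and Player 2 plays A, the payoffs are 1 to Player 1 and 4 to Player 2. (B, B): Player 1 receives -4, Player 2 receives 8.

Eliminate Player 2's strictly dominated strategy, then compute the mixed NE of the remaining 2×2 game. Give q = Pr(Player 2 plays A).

q = 11/13

Player 2's strategy C is strictly dominated by A: -3 > -4 and 4 > 1. Eliminate C.
Player 1's indifference between A and B determines Player 2's mixing probability q:
  Player 1's payoff from A: q·(-1) + (1−q)·7 = -8q + 7
  Player 1's payoff from B: q·1 + (1−q)·(-4) = 5q - 4
  -8q + 7 = 5q - 4  ⇒  -13q = -11  ⇒  q = 11/13.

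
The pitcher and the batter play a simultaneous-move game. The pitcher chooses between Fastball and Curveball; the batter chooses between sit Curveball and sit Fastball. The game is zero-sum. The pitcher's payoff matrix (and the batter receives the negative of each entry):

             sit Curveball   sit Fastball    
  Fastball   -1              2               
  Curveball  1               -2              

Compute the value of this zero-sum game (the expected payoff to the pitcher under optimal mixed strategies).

Set the pitcher's expected payoff from Fastball equal to that from Curveball:
  the pitcher's payoff from Fastball: q·(-1) + (1−q)·2 = -3q + 2
  the pitcher's payoff from Curveball: q·1 + (1−q)·(-2) = 3q - 2
  -3q + 2 = 3q - 2  ⇒  -6q = -4  ⇒  q = 2/3.
The value is the pitcher's expected payoff against this mix (using Fastball): (2/3)·(-1) + (1/3)·2 = 0.

v = 0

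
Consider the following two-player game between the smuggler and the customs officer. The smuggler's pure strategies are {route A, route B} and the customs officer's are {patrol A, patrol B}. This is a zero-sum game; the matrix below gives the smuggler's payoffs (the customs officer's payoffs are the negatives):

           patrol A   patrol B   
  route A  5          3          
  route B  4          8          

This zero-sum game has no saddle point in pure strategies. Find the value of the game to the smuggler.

The smuggler's indifference between route A and route B determines the customs officer's mixing probability q:
  the smuggler's expected payoff from route A: q·5 + (1−q)·3 = 2q + 3
  the smuggler's expected payoff from route B: q·4 + (1−q)·8 = -4q + 8
  2q + 3 = -4q + 8  ⇒  6q = 5  ⇒  q = 5/6.
The value is the smuggler's expected payoff against this mix (using route A): (5/6)·5 + (1/6)·3 = 14/3.

v = 14/3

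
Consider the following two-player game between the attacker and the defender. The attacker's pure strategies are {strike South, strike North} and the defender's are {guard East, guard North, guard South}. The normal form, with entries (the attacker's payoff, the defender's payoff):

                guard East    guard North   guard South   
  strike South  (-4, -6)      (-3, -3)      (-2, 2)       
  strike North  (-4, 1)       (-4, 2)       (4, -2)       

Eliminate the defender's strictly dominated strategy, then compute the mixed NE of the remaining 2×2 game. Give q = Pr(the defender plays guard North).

q = 6/7

The defender's strategy guard East is strictly dominated by guard North: -3 > -6 and 2 > 1. Eliminate guard East.
The defender's mix must leave the attacker indifferent between strike South and strike North.
  the attacker's expected payoff from strike South: q·(-3) + (1−q)·(-2) = -q - 2
  the attacker's expected payoff from strike North: q·(-4) + (1−q)·4 = -8q + 4
  -q - 2 = -8q + 4  ⇒  7q = 6  ⇒  q = 6/7.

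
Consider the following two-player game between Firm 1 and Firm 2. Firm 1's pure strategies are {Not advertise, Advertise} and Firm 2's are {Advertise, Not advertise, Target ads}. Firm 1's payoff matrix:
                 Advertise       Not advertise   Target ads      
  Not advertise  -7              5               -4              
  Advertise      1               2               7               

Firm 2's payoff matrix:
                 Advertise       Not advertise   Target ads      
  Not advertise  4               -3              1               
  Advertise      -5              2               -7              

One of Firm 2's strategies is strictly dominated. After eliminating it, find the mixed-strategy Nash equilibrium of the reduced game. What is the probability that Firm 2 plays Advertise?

Firm 2's strategy Target ads is strictly dominated by Advertise: 4 > 1 and -5 > -7. Eliminate Target ads.
Set Firm 1's expected payoff from Not advertise equal to that from Advertise:
  Firm 1's expected payoff from Not advertise: q·(-7) + (1−q)·5 = -12q + 5
  Firm 1's expected payoff from Advertise: q·1 + (1−q)·2 = -q + 2
  -12q + 5 = -q + 2  ⇒  -11q = -3  ⇒  q = 3/11.

q = 3/11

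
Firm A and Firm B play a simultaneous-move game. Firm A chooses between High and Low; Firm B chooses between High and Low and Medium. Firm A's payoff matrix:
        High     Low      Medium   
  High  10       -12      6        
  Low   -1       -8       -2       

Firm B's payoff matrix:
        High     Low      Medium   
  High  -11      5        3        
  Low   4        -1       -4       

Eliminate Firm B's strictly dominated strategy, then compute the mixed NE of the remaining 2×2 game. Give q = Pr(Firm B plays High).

Firm B's strategy Medium is strictly dominated by Low: 5 > 3 and -1 > -4. Eliminate Medium.
Firm A's indifference between High and Low determines Firm B's mixing probability q:
  Firm A's payoff to High: q·10 + (1−q)·(-12) = 22q - 12
  Firm A's payoff to Low: q·(-1) + (1−q)·(-8) = 7q - 8
  22q - 12 = 7q - 8  ⇒  15q = 4  ⇒  q = 4/15.

q = 4/15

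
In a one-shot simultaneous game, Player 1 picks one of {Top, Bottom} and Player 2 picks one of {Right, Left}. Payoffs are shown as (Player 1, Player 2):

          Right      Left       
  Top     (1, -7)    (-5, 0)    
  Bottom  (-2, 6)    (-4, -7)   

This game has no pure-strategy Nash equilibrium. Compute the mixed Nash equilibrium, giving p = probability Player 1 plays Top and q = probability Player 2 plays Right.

p = 13/20, q = 1/4

In a mixed equilibrium Player 2 is indifferent between Right and Left; this condition fixes p.
  Player 2's payoff from Right: p·(-7) + (1−p)·6 = -13p + 6
  Player 2's payoff from Left: p·0 + (1−p)·(-7) = 7p - 7
  -13p + 6 = 7p - 7  ⇒  -20p = -13  ⇒  p = 13/20.
Player 2's mix must leave Player 1 indifferent between Top and Bottom.
  Player 1's payoff to Top: q·1 + (1−q)·(-5) = 6q - 5
  Player 1's payoff to Bottom: q·(-2) + (1−q)·(-4) = 2q - 4
  6q - 5 = 2q - 4  ⇒  4q = 1  ⇒  q = 1/4.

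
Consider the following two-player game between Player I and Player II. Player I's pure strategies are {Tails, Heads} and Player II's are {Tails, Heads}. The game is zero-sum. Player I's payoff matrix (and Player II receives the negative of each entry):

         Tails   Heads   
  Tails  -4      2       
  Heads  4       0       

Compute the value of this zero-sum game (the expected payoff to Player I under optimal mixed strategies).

For Player I to be willing to mix, Player I must be indifferent between Tails and Heads, which pins down Player II's mix.
  Player I's payoff from Tails: q·(-4) + (1−q)·2 = -6q + 2
  Player I's payoff from Heads: q·4 + (1−q)·0 = 4q
  -6q + 2 = 4q  ⇒  -10q = -2  ⇒  q = 1/5.
The value is Player I's expected payoff against this mix (using Tails): (1/5)·(-4) + (4/5)·2 = 4/5.

v = 4/5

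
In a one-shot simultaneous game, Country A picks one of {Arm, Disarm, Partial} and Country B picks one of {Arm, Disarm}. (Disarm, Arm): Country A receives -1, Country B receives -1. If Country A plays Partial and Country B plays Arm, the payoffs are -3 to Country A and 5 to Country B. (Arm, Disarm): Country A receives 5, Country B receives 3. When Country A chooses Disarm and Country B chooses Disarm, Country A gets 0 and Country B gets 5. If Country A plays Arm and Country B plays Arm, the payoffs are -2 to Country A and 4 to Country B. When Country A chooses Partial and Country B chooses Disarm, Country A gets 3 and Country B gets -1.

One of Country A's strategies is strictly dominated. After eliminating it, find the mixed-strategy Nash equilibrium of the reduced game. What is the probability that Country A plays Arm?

Country A's strategy Partial is strictly dominated by Arm: -2 > -3 and 5 > 3. Eliminate Partial.
In a mixed equilibrium Country B is indifferent between Arm and Disarm; this condition fixes p.
  Country B's payoff to Arm: p·4 + (1−p)·(-1) = 5p - 1
  Country B's payoff to Disarm: p·3 + (1−p)·5 = -2p + 5
  5p - 1 = -2p + 5  ⇒  7p = 6  ⇒  p = 6/7.

p = 6/7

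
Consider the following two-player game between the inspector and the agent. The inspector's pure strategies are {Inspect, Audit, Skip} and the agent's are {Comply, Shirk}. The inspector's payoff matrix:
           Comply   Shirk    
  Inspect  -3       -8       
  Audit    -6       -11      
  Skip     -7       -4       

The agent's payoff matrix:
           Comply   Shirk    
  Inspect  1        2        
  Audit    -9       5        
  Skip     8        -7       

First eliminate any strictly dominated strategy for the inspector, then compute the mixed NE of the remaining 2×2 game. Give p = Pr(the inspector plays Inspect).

The inspector's strategy Audit is strictly dominated by Inspect: -3 > -6 and -8 > -11. Eliminate Audit.
The agent's indifference between Comply and Shirk determines the inspector's mixing probability p:
  the agent's payoff to Comply: p·1 + (1−p)·8 = -7p + 8
  the agent's payoff to Shirk: p·2 + (1−p)·(-7) = 9p - 7
  -7p + 8 = 9p - 7  ⇒  -16p = -15  ⇒  p = 15/16.

p = 15/16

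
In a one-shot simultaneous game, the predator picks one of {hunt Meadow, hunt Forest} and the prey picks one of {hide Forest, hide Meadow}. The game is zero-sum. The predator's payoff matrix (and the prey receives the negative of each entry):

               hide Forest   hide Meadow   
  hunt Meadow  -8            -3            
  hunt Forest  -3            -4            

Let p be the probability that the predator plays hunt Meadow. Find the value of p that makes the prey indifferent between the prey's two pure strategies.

Set the prey's expected payoff from hide Forest equal to that from hide Meadow:
  the prey's expected payoff from hide Forest: p·8 + (1−p)·3 = 5p + 3
  the prey's expected payoff from hide Meadow: p·3 + (1−p)·4 = -p + 4
  5p + 3 = -p + 4  ⇒  6p = 1  ⇒  p = 1/6.

p = 1/6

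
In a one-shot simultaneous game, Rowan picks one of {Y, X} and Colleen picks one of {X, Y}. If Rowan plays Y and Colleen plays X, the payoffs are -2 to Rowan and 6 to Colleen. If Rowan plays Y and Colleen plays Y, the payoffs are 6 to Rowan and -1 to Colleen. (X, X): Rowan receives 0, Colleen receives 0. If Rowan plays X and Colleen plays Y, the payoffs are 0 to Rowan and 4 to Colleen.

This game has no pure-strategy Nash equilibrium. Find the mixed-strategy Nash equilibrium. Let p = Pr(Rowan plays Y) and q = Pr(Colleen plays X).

p = 4/11, q = 3/4

Set Colleen's expected payoff from X equal to that from Y:
  Colleen's payoff to X: p·6 + (1−p)·0 = 6p
  Colleen's payoff to Y: p·(-1) + (1−p)·4 = -5p + 4
  6p = -5p + 4  ⇒  11p = 4  ⇒  p = 4/11.
Rowan's indifference between Y and X determines Colleen's mixing probability q:
  Rowan's payoff from Y: q·(-2) + (1−q)·6 = -8q + 6
  Rowan's payoff from X: q·0 + (1−q)·0 = 0
  -8q + 6 = 0  ⇒  -8q = -6  ⇒  q = 3/4.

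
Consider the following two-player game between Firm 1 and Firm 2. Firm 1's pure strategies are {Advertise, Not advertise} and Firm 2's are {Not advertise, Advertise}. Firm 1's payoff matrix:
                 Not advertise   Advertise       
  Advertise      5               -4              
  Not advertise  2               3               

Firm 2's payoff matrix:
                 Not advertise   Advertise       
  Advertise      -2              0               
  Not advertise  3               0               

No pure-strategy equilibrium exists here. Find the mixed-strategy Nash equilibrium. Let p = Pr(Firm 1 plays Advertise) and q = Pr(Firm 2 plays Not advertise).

p = 3/5, q = 7/10

Firm 2's indifference between Not advertise and Advertise determines Firm 1's mixing probability p:
  Firm 2's payoff to Not advertise: p·(-2) + (1−p)·3 = -5p + 3
  Firm 2's payoff to Advertise: p·0 + (1−p)·0 = 0
  -5p + 3 = 0  ⇒  -5p = -3  ⇒  p = 3/5.
Firm 2's mix must leave Firm 1 indifferent between Advertise and Not advertise.
  Firm 1's expected payoff from Advertise: q·5 + (1−q)·(-4) = 9q - 4
  Firm 1's expected payoff from Not advertise: q·2 + (1−q)·3 = -q + 3
  9q - 4 = -q + 3  ⇒  10q = 7  ⇒  q = 7/10.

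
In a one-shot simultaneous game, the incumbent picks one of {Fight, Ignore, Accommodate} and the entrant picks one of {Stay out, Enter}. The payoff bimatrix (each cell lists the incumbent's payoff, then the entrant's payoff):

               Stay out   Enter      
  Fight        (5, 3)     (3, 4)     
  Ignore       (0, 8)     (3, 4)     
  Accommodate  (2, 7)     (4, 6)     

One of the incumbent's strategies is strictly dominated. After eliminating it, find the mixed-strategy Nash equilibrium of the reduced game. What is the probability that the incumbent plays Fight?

p = 1/2

The incumbent's strategy Ignore is strictly dominated by Accommodate: 2 > 0 and 4 > 3. Eliminate Ignore.
Set the entrant's expected payoff from Stay out equal to that from Enter:
  the entrant's payoff from Stay out: p·3 + (1−p)·7 = -4p + 7
  the entrant's payoff from Enter: p·4 + (1−p)·6 = -2p + 6
  -4p + 7 = -2p + 6  ⇒  -2p = -1  ⇒  p = 1/2.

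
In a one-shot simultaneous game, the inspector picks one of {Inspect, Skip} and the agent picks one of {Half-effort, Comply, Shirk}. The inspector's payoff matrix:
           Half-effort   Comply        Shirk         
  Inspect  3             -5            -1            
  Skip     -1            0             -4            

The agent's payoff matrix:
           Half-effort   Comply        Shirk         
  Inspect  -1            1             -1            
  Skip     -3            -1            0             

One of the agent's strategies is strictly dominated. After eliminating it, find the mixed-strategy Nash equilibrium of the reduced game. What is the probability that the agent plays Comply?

The agent's strategy Half-effort is strictly dominated by Comply: 1 > -1 and -1 > -3. Eliminate Half-effort.
For the inspector to be willing to mix, the inspector must be indifferent between Inspect and Skip, which pins down the agent's mix.
  the inspector's payoff from Inspect: q·(-5) + (1−q)·(-1) = -4q - 1
  the inspector's payoff from Skip: q·0 + (1−q)·(-4) = 4q - 4
  -4q - 1 = 4q - 4  ⇒  -8q = -3  ⇒  q = 3/8.

q = 3/8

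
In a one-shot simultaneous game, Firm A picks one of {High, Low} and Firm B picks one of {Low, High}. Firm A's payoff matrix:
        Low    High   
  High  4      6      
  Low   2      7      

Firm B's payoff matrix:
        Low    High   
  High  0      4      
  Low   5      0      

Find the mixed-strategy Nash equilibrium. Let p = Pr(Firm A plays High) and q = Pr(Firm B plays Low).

p = 5/9, q = 1/3

In a mixed equilibrium Firm B is indifferent between Low and High; this condition fixes p.
  Firm B's payoff to Low: p·0 + (1−p)·5 = -5p + 5
  Firm B's payoff to High: p·4 + (1−p)·0 = 4p
  -5p + 5 = 4p  ⇒  -9p = -5  ⇒  p = 5/9.
Set Firm A's expected payoff from High equal to that from Low:
  Firm A's expected payoff from High: q·4 + (1−q)·6 = -2q + 6
  Firm A's expected payoff from Low: q·2 + (1−q)·7 = -5q + 7
  -2q + 6 = -5q + 7  ⇒  3q = 1  ⇒  q = 1/3.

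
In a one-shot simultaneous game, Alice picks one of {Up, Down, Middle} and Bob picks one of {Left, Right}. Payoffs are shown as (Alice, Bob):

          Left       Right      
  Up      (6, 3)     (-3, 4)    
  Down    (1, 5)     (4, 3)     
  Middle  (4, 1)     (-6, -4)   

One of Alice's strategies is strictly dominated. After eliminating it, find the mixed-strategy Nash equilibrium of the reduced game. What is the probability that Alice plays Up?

p = 2/3

Alice's strategy Middle is strictly dominated by Up: 6 > 4 and -3 > -6. Eliminate Middle.
Bob's indifference between Left and Right determines Alice's mixing probability p:
  Bob's payoff to Left: p·3 + (1−p)·5 = -2p + 5
  Bob's payoff to Right: p·4 + (1−p)·3 = p + 3
  -2p + 5 = p + 3  ⇒  -3p = -2  ⇒  p = 2/3.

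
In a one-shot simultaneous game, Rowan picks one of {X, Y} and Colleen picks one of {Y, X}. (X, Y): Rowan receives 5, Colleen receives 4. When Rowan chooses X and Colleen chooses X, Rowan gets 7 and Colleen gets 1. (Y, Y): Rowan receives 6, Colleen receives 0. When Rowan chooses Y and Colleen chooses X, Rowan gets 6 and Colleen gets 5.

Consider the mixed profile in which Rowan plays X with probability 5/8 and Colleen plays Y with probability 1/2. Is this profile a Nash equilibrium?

Check Colleen's indifference given Rowan's mix p = 5/8:
  payoff from Y = 5/2; payoff from X = 5/2 — equal.
Check Rowan's indifference given Colleen's mix q = 1/2:
  payoff from X = 6; payoff from Y = 6 — equal.
Both players are indifferent, so neither can profitably deviate.

Yes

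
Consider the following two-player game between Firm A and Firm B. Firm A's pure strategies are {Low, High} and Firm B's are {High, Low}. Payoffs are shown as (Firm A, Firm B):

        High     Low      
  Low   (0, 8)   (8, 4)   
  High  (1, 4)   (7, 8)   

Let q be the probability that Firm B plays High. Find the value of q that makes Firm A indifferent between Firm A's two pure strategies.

Firm A's indifference between Low and High determines Firm B's mixing probability q:
  Firm A's expected payoff from Low: q·0 + (1−q)·8 = -8q + 8
  Firm A's expected payoff from High: q·1 + (1−q)·7 = -6q + 7
  -8q + 8 = -6q + 7  ⇒  -2q = -1  ⇒  q = 1/2.

q = 1/2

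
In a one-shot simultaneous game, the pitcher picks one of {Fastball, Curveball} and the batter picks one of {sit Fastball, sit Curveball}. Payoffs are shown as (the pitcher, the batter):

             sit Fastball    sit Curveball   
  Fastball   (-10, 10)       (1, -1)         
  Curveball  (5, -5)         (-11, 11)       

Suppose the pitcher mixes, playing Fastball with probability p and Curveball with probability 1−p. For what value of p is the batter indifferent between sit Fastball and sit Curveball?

The pitcher's mix must leave the batter indifferent between sit Fastball and sit Curveball.
  the batter's payoff from sit Fastball: p·10 + (1−p)·(-5) = 15p - 5
  the batter's payoff from sit Curveball: p·(-1) + (1−p)·11 = -12p + 11
  15p - 5 = -12p + 11  ⇒  27p = 16  ⇒  p = 16/27.

p = 16/27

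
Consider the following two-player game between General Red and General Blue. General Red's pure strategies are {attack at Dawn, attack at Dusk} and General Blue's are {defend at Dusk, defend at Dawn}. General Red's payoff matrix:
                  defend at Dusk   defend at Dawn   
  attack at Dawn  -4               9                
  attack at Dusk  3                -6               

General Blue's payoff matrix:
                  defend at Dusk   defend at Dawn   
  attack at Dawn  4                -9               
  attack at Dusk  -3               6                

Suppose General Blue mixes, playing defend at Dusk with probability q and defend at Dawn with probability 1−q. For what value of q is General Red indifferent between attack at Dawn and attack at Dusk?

q = 15/22

General Red's indifference between attack at Dawn and attack at Dusk determines General Blue's mixing probability q:
  General Red's payoff to attack at Dawn: q·(-4) + (1−q)·9 = -13q + 9
  General Red's payoff to attack at Dusk: q·3 + (1−q)·(-6) = 9q - 6
  -13q + 9 = 9q - 6  ⇒  -22q = -15  ⇒  q = 15/22.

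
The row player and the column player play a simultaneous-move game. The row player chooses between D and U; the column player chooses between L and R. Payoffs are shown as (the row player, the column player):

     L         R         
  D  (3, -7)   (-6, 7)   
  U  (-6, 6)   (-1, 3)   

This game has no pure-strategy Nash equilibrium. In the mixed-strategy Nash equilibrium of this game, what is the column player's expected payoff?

Set the column player's expected payoff from L equal to that from R:
  the column player's payoff from L: p·(-7) + (1−p)·6 = -13p + 6
  the column player's payoff from R: p·7 + (1−p)·3 = 4p + 3
  -13p + 6 = 4p + 3  ⇒  -17p = -3  ⇒  p = 3/17.
At equilibrium the column player is indifferent across columns, so the column player's payoff equals the payoff from L: (3/17)·(-7) + (14/17)·6 = 63/17.

63/17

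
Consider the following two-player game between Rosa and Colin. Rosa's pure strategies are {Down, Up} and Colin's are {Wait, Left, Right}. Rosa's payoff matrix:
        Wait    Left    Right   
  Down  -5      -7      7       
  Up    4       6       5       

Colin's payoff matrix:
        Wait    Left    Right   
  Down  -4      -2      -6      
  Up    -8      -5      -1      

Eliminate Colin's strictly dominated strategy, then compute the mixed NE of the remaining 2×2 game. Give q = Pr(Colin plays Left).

Colin's strategy Wait is strictly dominated by Left: -2 > -4 and -5 > -8. Eliminate Wait.
Rosa's indifference between Down and Up determines Colin's mixing probability q:
  Rosa's payoff from Down: q·(-7) + (1−q)·7 = -14q + 7
  Rosa's payoff from Up: q·6 + (1−q)·5 = q + 5
  -14q + 7 = q + 5  ⇒  -15q = -2  ⇒  q = 2/15.

q = 2/15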